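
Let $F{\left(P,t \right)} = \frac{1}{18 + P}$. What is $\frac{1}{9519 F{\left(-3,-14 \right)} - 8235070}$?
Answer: $- \frac{5}{41172177} \approx -1.2144 \cdot 10^{-7}$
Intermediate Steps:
$\frac{1}{9519 F{\left(-3,-14 \right)} - 8235070} = \frac{1}{\frac{9519}{18 - 3} - 8235070} = \frac{1}{\frac{9519}{15} - 8235070} = \frac{1}{9519 \cdot \frac{1}{15} - 8235070} = \frac{1}{\frac{3173}{5} - 8235070} = \frac{1}{- \frac{41172177}{5}} = - \frac{5}{41172177}$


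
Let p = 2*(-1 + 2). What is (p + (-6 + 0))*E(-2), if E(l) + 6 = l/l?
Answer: 20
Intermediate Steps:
E(l) = -5 (E(l) = -6 + l/l = -6 + 1 = -5)
p = 2 (p = 2*1 = 2)
(p + (-6 + 0))*E(-2) = (2 + (-6 + 0))*(-5) = (2 - 6)*(-5) = -4*(-5) = 20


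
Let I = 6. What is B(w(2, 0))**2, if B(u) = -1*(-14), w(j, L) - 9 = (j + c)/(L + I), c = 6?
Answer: 196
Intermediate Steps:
w(j, L) = 9 + (6 + j)/(6 + L) (w(j, L) = 9 + (j + 6)/(L + 6) = 9 + (6 + j)/(6 + L))
B(u) = 14
B(w(2, 0))**2 = 14**2 = 196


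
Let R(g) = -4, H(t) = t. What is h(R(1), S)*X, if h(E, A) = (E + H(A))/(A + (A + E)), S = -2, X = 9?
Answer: 27/4 ≈ 6.7500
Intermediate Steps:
h(E, A) = (A + E)/(E + 2*A) (h(E, A) = (E + A)/(A + (A + E)) = (A + E)/(E + 2*A))
h(R(1), S)*X = ((-2 - 4)/(-4 + 2*(-2)))*9 = (-6/(-4 - 4))*9 = (-6/(-8))*9 = -⅛*(-6)*9 = (¾)*9 = 27/4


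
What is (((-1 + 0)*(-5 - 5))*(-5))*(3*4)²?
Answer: -7200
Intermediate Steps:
(((-1 + 0)*(-5 - 5))*(-5))*(3*4)² = (-1*(-10)*(-5))*12² = (10*(-5))*144 = -50*144 = -7200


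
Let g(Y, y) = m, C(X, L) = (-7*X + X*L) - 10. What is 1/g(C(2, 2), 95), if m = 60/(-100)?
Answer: -5/3 ≈ -1.6667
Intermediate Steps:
m = -⅗ (m = 60*(-1/100) = -⅗ ≈ -0.60000)
C(X, L) = -10 - 7*X + L*X (C(X, L) = (-7*X + L*X) - 10 = -10 - 7*X + L*X)
g(Y, y) = -⅗
1/g(C(2, 2), 95) = 1/(-⅗) = -5/3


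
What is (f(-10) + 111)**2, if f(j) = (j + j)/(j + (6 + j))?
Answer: 619369/49 ≈ 12640.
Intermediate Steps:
f(j) = 2*j/(6 + 2*j) (f(j) = (2*j)/(6 + 2*j) = 2*j/(6 + 2*j))
(f(-10) + 111)**2 = (-10/(3 - 10) + 111)**2 = (-10/(-7) + 111)**2 = (-10*(-1/7) + 111)**2 = (10/7 + 111)**2 = (787/7)**2 = 619369/49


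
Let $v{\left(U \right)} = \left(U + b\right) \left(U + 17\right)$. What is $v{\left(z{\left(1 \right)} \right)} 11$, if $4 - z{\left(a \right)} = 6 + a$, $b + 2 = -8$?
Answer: $-2002$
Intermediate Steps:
$b = -10$ ($b = -2 - 8 = -10$)
$z{\left(a \right)} = -2 - a$ ($z{\left(a \right)} = 4 - \left(6 + a\right) = -2 - a$)
$v{\left(U \right)} = \left(-10 + U\right) \left(17 + U\right)$ ($v{\left(U \right)} = \left(U - 10\right) \left(U + 17\right) = \left(-10 + U\right) \left(17 + U\right)$)
$v{\left(z{\left(1 \right)} \right)} 11 = \left(-170 + \left(-2 - 1\right)^{2} + 7 \left(-2 - 1\right)\right) 11 = \left(-170 + \left(-3\right)^{2} + 7 \left(-3\right)\right) 11 = \left(-170 + 9 - 21\right) 11 = \left(-182\right) 11 = -2002$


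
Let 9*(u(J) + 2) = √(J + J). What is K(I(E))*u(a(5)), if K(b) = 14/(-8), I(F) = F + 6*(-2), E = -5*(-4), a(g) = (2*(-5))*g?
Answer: 7/2 - 35*I/18 ≈ 3.5 - 1.9444*I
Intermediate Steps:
a(g) = -10*g
E = 20
u(J) = -2 + √2*√J/9 (u(J) = -2 + √(J + J)/9 = -2 + √(2*J)/9 = -2 + (√2*√J)/9 = -2 + √2*√J/9)
I(F) = -12 + F (I(F) = F - 12 = -12 + F)
K(b) = -7/4 (K(b) = 14*(-⅛) = -7/4)
K(I(E))*u(a(5)) = -7*(-2 + √2*√(-10*5)/9)/4 = -7*(-2 + √2*√(-50)/9)/4 = -7*(-2 + √2*(5*I*√2)/9)/4 = -7*(-2 + 10*I/9)/4 = 7/2 - 35*I/18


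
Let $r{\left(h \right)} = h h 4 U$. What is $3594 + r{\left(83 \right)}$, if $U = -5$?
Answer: $-134186$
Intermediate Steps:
$r{\left(h \right)} = - 20 h^{2}$ ($r{\left(h \right)} = h h 4 \left(-5\right) = h^{2} \cdot 4 \left(-5\right) = 4 h^{2} \left(-5\right) = - 20 h^{2}$)
$3594 + r{\left(83 \right)} = 3594 - 20 \cdot 83^{2} = 3594 - 137780 = -134186$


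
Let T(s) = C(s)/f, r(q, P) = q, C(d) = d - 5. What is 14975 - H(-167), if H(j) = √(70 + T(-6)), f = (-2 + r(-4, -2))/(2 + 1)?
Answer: 14975 - √302/2 ≈ 14966.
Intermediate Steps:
C(d) = -5 + d
f = -2 (f = (-2 - 4)/(2 + 1) = -6/3 = -6*⅓ = -2)
T(s) = 5/2 - s/2 (T(s) = (-5 + s)/(-2) = (-5 + s)*(-½) = 5/2 - s/2)
H(j) = √302/2 (H(j) = √(70 + (5/2 - ½*(-6))) = √(70 + (5/2 + 3)) = √(70 + 11/2) = √(151/2) = √302/2)
14975 - H(-167) = 14975 - √302/2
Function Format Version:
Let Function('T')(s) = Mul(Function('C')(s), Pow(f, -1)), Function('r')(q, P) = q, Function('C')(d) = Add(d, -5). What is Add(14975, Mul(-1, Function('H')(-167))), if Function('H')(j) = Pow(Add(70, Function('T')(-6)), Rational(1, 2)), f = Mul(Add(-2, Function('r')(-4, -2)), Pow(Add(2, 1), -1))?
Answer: Add(14975, Mul(Rational(-1, 2), Pow(302, Rational(1, 2)))) ≈ 14966.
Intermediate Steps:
Function('C')(d) = Add(-5, d)
f = -2 (f = Mul(Add(-2, -4), Pow(Add(2, 1), -1)) = Mul(-6, Pow(3, -1)) = Mul(-6, Rational(1, 3)) = -2)
Function('T')(s) = Add(Rational(5, 2), Mul(Rational(-1, 2), s)) (Function('T')(s) = Mul(Add(-5, s), Pow(-2, -1)) = Mul(Add(-5, s), Rational(-1, 2)) = Add(Rational(5, 2), Mul(Rational(-1, 2), s)))
Function('H')(j) = Mul(Rational(1, 2), Pow(302, Rational(1, 2))) (Function('H')(j) = Pow(Add(70, Add(Rational(5, 2), Mul(Rational(-1, 2), -6))), Rational(1, 2)) = Pow(Add(70, Add(Rational(5, 2), 3)), Rational(1, 2)) = Pow(Add(70, Rational(11, 2)), Rational(1, 2)) = Pow(Rational(151, 2), Rational(1, 2)) = Mul(Rational(1, 2), Pow(302, Rational(1, 2))))
Add(14975, Mul(-1, Function('H')(-167))) = Add(14975, Mul(-1, Mul(Rational(1, 2), Pow(302, Rational(1, 2))))) = Add(14975, Mul(Rational(-1, 2), Pow(302, Rational(1, 2))))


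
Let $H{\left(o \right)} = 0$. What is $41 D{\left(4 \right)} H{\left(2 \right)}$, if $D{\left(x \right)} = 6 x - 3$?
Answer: $0$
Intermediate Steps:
$D{\left(x \right)} = -3 + 6 x$
$41 D{\left(4 \right)} H{\left(2 \right)} = 41 \left(-3 + 6 \cdot 4\right) 0 = 41 \left(-3 + 24\right) 0 = 41 \cdot 21 \cdot 0 = 861 \cdot 0 = 0$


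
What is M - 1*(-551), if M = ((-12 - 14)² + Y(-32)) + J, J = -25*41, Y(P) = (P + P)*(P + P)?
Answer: 4298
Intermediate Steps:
Y(P) = 4*P² (Y(P) = (2*P)*(2*P) = 4*P²)
J = -1025
M = 3747 (M = ((-12 - 14)² + 4*(-32)²) - 1025 = ((-26)² + 4*1024) - 1025 = (676 + 4096) - 1025 = 4772 - 1025 = 3747)
M - 1*(-551) = 3747 - 1*(-551) = 3747 + 551 = 4298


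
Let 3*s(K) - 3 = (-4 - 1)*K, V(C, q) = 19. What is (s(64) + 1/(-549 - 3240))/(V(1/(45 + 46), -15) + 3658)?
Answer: -400372/13932153 ≈ -0.028737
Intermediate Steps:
s(K) = 1 - 5*K/3 (s(K) = 1 + ((-4 - 1)*K)/3 = 1 + (-5*K)/3 = 1 - 5*K/3)
(s(64) + 1/(-549 - 3240))/(V(1/(45 + 46), -15) + 3658) = ((1 - 5/3*64) + 1/(-549 - 3240))/(19 + 3658) = ((1 - 320/3) + 1/(-3789))/3677 = (-317/3 - 1/3789)*(1/3677) = -400372/3789*1/3677 = -400372/13932153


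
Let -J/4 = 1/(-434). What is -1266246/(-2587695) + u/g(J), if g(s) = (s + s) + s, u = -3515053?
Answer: -657935684402573/5175390 ≈ -1.2713e+8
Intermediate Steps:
J = 2/217 (J = -4/(-434) = -4*(-1/434) = 2/217 ≈ 0.0092166)
g(s) = 3*s (g(s) = 2*s + s = 3*s)
-1266246/(-2587695) + u/g(J) = -1266246/(-2587695) - 3515053/(3*(2/217)) = -1266246*(-1/2587695) - 3515053/6/217 = 422082/862565 - 3515053*217/6 = 422082/862565 - 762766501/6 = -657935684402573/5175390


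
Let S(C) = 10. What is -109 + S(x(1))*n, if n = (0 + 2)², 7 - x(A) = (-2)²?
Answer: -69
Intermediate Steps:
x(A) = 3 (x(A) = 7 - 1*(-2)² = 7 - 1*4 = 7 - 4 = 3)
n = 4 (n = 2² = 4)
-109 + S(x(1))*n = -109 + 10*4 = -109 + 40 = -69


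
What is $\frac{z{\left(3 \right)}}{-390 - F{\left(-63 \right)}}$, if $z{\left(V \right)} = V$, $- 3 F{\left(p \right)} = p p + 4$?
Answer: $\frac{9}{2803} \approx 0.0032108$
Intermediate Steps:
$F{\left(p \right)} = - \frac{4}{3} - \frac{p^{2}}{3}$ ($F{\left(p \right)} = - \frac{p p + 4}{3} = - \frac{p^{2} + 4}{3} = - \frac{4 + p^{2}}{3} = - \frac{4}{3} - \frac{p^{2}}{3}$)
$\frac{z{\left(3 \right)}}{-390 - F{\left(-63 \right)}} = \frac{3}{-390 - \left(- \frac{4}{3} - \frac{\left(-63\right)^{2}}{3}\right)} = \frac{3}{-390 - \left(- \frac{4}{3} - 1323\right)} = \frac{3}{-390 - - \frac{3973}{3}} = \frac{3}{-390 + \frac{3973}{3}} = \frac{3}{\frac{2803}{3}} = 3 \cdot \frac{3}{2803} = \frac{9}{2803}$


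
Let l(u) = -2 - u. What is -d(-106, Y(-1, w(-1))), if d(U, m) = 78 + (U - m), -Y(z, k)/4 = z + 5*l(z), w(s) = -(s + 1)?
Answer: 52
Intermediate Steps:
w(s) = -1 - s (w(s) = -(1 + s) = -1 - s)
Y(z, k) = 40 + 16*z (Y(z, k) = -4*(z + 5*(-2 - z)) = -4*(z + (-10 - 5*z)) = -4*(-10 - 4*z) = 40 + 16*z)
d(U, m) = 78 + U - m
-d(-106, Y(-1, w(-1))) = -(78 - 106 - (40 + 16*(-1))) = -(78 - 106 - (40 - 16)) = -(78 - 106 - 1*24) = -(78 - 106 - 24) = -1*(-52) = 52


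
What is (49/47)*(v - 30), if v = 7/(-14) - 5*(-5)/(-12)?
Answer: -19159/564 ≈ -33.970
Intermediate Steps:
v = -31/12 (v = 7*(-1/14) + 25*(-1/12) = -½ - 25/12 = -31/12 ≈ -2.5833)
(49/47)*(v - 30) = (49/47)*(-31/12 - 30) = (49*(1/47))*(-391/12) = (49/47)*(-391/12) = -19159/564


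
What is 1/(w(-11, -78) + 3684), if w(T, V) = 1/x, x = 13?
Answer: 13/47893 ≈ 0.00027144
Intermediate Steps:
w(T, V) = 1/13
1/(w(-11, -78) + 3684) = 1/(1/13 + 3684) = 1/(47893/13) = 13/47893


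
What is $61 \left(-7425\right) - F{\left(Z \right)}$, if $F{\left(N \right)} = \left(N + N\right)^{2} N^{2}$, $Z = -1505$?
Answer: $-20521353455425$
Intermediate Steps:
$F{\left(N \right)} = 4 N^{4}$ ($F{\left(N \right)} = \left(2 N\right)^{2} N^{2} = 4 N^{2} N^{2} = 4 N^{4}$)
$61 \left(-7425\right) - F{\left(Z \right)} = 61 \left(-7425\right) - 4 \left(-1505\right)^{4} = -452925 - 4 \cdot 5130338250625 = -452925 - 20521353002500 = -20521353455425$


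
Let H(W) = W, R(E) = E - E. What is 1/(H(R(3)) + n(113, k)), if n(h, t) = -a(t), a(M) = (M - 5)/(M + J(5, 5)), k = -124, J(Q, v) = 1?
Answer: -41/43 ≈ -0.95349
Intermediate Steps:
R(E) = 0
a(M) = (-5 + M)/(1 + M) (a(M) = (M - 5)/(M + 1) = (-5 + M)/(1 + M))
n(h, t) = -(-5 + t)/(1 + t)
1/(H(R(3)) + n(113, k)) = 1/(0 + (5 - 1*(-124))/(1 - 124)) = 1/(0 + (5 + 124)/(-123)) = 1/(0 - 1/123*129) = 1/(0 - 43/41) = 1/(-43/41) = -41/43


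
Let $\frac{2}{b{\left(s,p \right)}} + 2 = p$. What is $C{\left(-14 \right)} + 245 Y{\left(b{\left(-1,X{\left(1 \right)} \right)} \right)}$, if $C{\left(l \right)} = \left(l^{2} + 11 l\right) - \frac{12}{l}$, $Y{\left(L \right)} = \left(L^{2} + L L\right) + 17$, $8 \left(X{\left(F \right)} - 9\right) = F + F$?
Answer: $\frac{24991175}{5887} \approx 4245.1$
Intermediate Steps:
$X{\left(F \right)} = 9 + \frac{F}{4}$ ($X{\left(F \right)} = 9 + \frac{F + F}{8} = 9 + \frac{2 F}{8} = 9 + \frac{F}{4}$)
$b{\left(s,p \right)} = \frac{2}{-2 + p}$
$Y{\left(L \right)} = 17 + 2 L^{2}$ ($Y{\left(L \right)} = \left(L^{2} + L^{2}\right) + 17 = 2 L^{2} + 17 = 17 + 2 L^{2}$)
$C{\left(l \right)} = l^{2} - \frac{12}{l} + 11 l$
$C{\left(-14 \right)} + 245 Y{\left(b{\left(-1,X{\left(1 \right)} \right)} \right)} = \frac{-12 + \left(-14\right)^{2} \left(11 - 14\right)}{-14} + 245 \left(17 + 2 \left(\frac{2}{-2 + \left(9 + \frac{1}{4} \cdot 1\right)}\right)^{2}\right) = - \frac{-12 + 196 \left(-3\right)}{14} + 245 \left(17 + 2 \left(\frac{2}{-2 + \left(9 + \frac{1}{4}\right)}\right)^{2}\right) = - \frac{-12 - 588}{14} + 245 \left(17 + 2 \left(\frac{2}{-2 + \frac{37}{4}}\right)^{2}\right) = \left(- \frac{1}{14}\right) \left(-600\right) + 245 \left(17 + 2 \left(\frac{2}{\frac{29}{4}}\right)^{2}\right) = \frac{300}{7} + 245 \left(17 + 2 \left(2 \cdot \frac{4}{29}\right)^{2}\right) = \frac{300}{7} + 245 \left(17 + 2 \left(\frac{8}{29}\right)^{2}\right) = \frac{300}{7} + 245 \left(17 + 2 \cdot \frac{64}{841}\right) = \frac{300}{7} + 245 \left(17 + \frac{128}{841}\right) = \frac{300}{7} + 245 \cdot \frac{14425}{841} = \frac{300}{7} + \frac{3534125}{841} = \frac{24991175}{5887}$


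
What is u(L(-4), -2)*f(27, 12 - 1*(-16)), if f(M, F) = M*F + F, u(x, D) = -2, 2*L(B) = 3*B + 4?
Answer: -1568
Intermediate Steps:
L(B) = 2 + 3*B/2 (L(B) = (3*B + 4)/2 = (4 + 3*B)/2 = 2 + 3*B/2)
f(M, F) = F + F*M (f(M, F) = F*M + F = F + F*M)
u(L(-4), -2)*f(27, 12 - 1*(-16)) = -2*(12 - 1*(-16))*(1 + 27) = -2*(12 + 16)*28 = -56*28 = -2*784 = -1568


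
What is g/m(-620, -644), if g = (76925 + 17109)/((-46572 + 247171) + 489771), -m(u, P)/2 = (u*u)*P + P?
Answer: 47017/170904023430280 ≈ 2.7511e-10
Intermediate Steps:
m(u, P) = -2*P - 2*P*u**2 (m(u, P) = -2*((u*u)*P + P) = -2*(u**2*P + P) = -2*(P*u**2 + P) = -2*(P + P*u**2) = -2*P - 2*P*u**2)
g = 47017/345185 (g = 94034/(200599 + 489771) = 94034/690370 = 94034*(1/690370) = 47017/345185 ≈ 0.13621)
g/m(-620, -644) = 47017/(345185*((-2*(-644)*(1 + (-620)**2)))) = 47017/(345185*((-2*(-644)*(1 + 384400)))) = 47017/(345185*((-2*(-644)*384401))) = (47017/345185)/495108488 = (47017/345185)*(1/495108488) = 47017/170904023430280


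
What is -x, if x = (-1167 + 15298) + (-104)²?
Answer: -24947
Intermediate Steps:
x = 24947 (x = 14131 + 10816 = 24947)
-x = -1*24947 = -24947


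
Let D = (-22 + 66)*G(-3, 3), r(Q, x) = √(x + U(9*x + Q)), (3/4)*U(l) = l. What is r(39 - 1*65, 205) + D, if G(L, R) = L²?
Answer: 396 + √23673/3 ≈ 447.29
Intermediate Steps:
U(l) = 4*l/3
r(Q, x) = √(13*x + 4*Q/3) (r(Q, x) = √(x + 4*(9*x + Q)/3) = √(x + 4*(Q + 9*x)/3) = √(x + (12*x + 4*Q/3)) = √(13*x + 4*Q/3))
D = 396 (D = (-22 + 66)*(-3)² = 44*9 = 396)
r(39 - 1*65, 205) + D = √(12*(39 - 1*65) + 117*205)/3 + 396 = √(12*(39 - 65) + 23985)/3 + 396 = √(12*(-26) + 23985)/3 + 396 = √(-312 + 23985)/3 + 396 = √23673/3 + 396 = 396 + √23673/3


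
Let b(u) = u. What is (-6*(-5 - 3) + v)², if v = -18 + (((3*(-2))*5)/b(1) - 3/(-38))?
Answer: 9/1444 ≈ 0.0062327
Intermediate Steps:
v = -1821/38 (v = -18 + (((3*(-2))*5)/1 - 3/(-38)) = -18 + (-6*5*1 - 3*(-1/38)) = -18 + (-30*1 + 3/38) = -18 + (-30 + 3/38) = -18 - 1137/38 = -1821/38 ≈ -47.921)
(-6*(-5 - 3) + v)² = (-6*(-5 - 3) - 1821/38)² = (-6*(-8) - 1821/38)² = (48 - 1821/38)² = (3/38)² = 9/1444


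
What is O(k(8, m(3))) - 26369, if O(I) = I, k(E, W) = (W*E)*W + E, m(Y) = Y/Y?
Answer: -26353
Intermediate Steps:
m(Y) = 1
k(E, W) = E + E*W**2 (k(E, W) = (E*W)*W + E = E*W**2 + E = E + E*W**2)
O(k(8, m(3))) - 26369 = 8*(1 + 1**2) - 26369 = 8*(1 + 1) - 26369 = 8*2 - 26369 = 16 - 26369 = -26353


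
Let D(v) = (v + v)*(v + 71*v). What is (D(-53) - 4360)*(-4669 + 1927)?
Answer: -1097172912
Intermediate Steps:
D(v) = 144*v² (D(v) = (2*v)*(72*v) = 144*v²)
(D(-53) - 4360)*(-4669 + 1927) = (144*(-53)² - 4360)*(-4669 + 1927) = (144*2809 - 4360)*(-2742) = (404496 - 4360)*(-2742) = 400136*(-2742) = -1097172912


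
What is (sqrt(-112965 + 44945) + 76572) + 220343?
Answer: 296915 + 2*I*sqrt(17005) ≈ 2.9692e+5 + 260.81*I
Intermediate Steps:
(sqrt(-112965 + 44945) + 76572) + 220343 = (sqrt(-68020) + 76572) + 220343 = (2*I*sqrt(17005) + 76572) + 220343 = (76572 + 2*I*sqrt(17005)) + 220343 = 296915 + 2*I*sqrt(17005)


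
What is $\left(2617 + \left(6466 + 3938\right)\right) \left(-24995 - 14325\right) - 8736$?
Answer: $-511994456$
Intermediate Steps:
$\left(2617 + \left(6466 + 3938\right)\right) \left(-24995 - 14325\right) - 8736 = \left(2617 + 10404\right) \left(-39320\right) - 8736 = 13021 \left(-39320\right) - 8736 = -511985720 - 8736 = -511994456$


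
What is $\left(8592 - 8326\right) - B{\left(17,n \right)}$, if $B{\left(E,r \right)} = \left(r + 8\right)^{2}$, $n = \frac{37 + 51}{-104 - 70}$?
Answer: $\frac{1588250}{7569} \approx 209.84$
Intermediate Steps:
$n = - \frac{44}{87}$ ($n = \frac{88}{-174} = 88 \left(- \frac{1}{174}\right) = - \frac{44}{87} \approx -0.50575$)
$B{\left(E,r \right)} = \left(8 + r\right)^{2}$
$\left(8592 - 8326\right) - B{\left(17,n \right)} = \left(8592 - 8326\right) - \left(8 - \frac{44}{87}\right)^{2} = 266 - \left(\frac{652}{87}\right)^{2} = 266 - \frac{425104}{7569} = \frac{1588250}{7569}$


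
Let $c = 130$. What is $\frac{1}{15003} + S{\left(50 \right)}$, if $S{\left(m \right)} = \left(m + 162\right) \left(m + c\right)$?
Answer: $\frac{572514481}{15003} \approx 38160.0$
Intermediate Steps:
$S{\left(m \right)} = \left(130 + m\right) \left(162 + m\right)$ ($S{\left(m \right)} = \left(m + 162\right) \left(m + 130\right) = \left(162 + m\right) \left(130 + m\right) = \left(130 + m\right) \left(162 + m\right)$)
$\frac{1}{15003} + S{\left(50 \right)} = \frac{1}{15003} + \left(21060 + 50^{2} + 292 \cdot 50\right) = \frac{1}{15003} + \left(21060 + 2500 + 14600\right) = \frac{1}{15003} + 38160 = \frac{572514481}{15003}$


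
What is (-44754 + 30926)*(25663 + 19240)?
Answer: -620918684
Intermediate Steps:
(-44754 + 30926)*(25663 + 19240) = -13828*44903 = -620918684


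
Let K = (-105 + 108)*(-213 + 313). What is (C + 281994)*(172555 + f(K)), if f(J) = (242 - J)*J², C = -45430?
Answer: -1194043778980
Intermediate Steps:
K = 300 (K = 3*100 = 300)
f(J) = J²*(242 - J)
(C + 281994)*(172555 + f(K)) = (-45430 + 281994)*(172555 + 300²*(242 - 1*300)) = 236564*(172555 + 90000*(242 - 300)) = 236564*(172555 + 90000*(-58)) = 236564*(172555 - 5220000) = 236564*(-5047445) = -1194043778980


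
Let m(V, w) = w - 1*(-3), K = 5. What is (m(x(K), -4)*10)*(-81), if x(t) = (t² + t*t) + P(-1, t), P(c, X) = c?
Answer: 810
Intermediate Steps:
x(t) = -1 + 2*t² (x(t) = (t² + t*t) - 1 = (t² + t²) - 1 = 2*t² - 1 = -1 + 2*t²)
m(V, w) = 3 + w (m(V, w) = w + 3 = 3 + w)
(m(x(K), -4)*10)*(-81) = ((3 - 4)*10)*(-81) = -1*10*(-81) = -10*(-81) = 810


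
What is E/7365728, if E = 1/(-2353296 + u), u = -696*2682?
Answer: -1/31083136456704 ≈ -3.2172e-14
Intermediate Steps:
u = -1866672
E = -1/4219968 (E = 1/(-2353296 - 1866672) = 1/(-4219968) = -1/4219968 ≈ -2.3697e-7)
E/7365728 = -1/4219968/7365728 = -1/4219968*1/7365728 = -1/31083136456704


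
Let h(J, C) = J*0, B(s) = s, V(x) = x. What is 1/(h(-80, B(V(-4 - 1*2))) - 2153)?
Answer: -1/2153 ≈ -0.00046447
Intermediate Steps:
h(J, C) = 0
1/(h(-80, B(V(-4 - 1*2))) - 2153) = 1/(0 - 2153) = 1/(-2153) = -1/2153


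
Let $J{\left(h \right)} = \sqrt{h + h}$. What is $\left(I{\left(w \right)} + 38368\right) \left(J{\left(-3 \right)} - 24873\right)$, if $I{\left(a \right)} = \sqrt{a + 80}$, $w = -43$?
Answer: $- \left(24873 - i \sqrt{6}\right) \left(38368 + \sqrt{37}\right) \approx -9.5448 \cdot 10^{8} + 93997.0 i$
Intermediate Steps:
$J{\left(h \right)} = \sqrt{2} \sqrt{h}$ ($J{\left(h \right)} = \sqrt{2 h} = \sqrt{2} \sqrt{h}$)
$I{\left(a \right)} = \sqrt{80 + a}$
$\left(I{\left(w \right)} + 38368\right) \left(J{\left(-3 \right)} - 24873\right) = \left(\sqrt{80 - 43} + 38368\right) \left(\sqrt{2} \sqrt{-3} - 24873\right) = \left(\sqrt{37} + 38368\right) \left(\sqrt{2} i \sqrt{3} - 24873\right) = \left(38368 + \sqrt{37}\right) \left(i \sqrt{6} - 24873\right) = \left(38368 + \sqrt{37}\right) \left(-24873 + i \sqrt{6}\right) = \left(-24873 + i \sqrt{6}\right) \left(38368 + \sqrt{37}\right)$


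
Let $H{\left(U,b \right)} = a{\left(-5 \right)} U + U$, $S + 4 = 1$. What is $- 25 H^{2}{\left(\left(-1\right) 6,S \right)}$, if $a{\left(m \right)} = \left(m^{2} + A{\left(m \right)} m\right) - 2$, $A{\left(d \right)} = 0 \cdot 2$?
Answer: $-518400$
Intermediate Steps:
$S = -3$ ($S = -4 + 1 = -3$)
$A{\left(d \right)} = 0$
$a{\left(m \right)} = -2 + m^{2}$ ($a{\left(m \right)} = \left(m^{2} + 0 m\right) - 2 = \left(m^{2} + 0\right) - 2 = m^{2} - 2 = -2 + m^{2}$)
$H{\left(U,b \right)} = 24 U$ ($H{\left(U,b \right)} = \left(-2 + \left(-5\right)^{2}\right) U + U = \left(-2 + 25\right) U + U = 23 U + U = 24 U$)
$- 25 H^{2}{\left(\left(-1\right) 6,S \right)} = - 25 \left(24 \left(\left(-1\right) 6\right)\right)^{2} = - 25 \left(24 \left(-6\right)\right)^{2} = - 25 \left(-144\right)^{2} = \left(-25\right) 20736 = -518400$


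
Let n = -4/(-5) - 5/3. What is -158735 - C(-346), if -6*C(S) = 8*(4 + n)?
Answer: -7142887/45 ≈ -1.5873e+5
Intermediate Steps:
n = -13/15 (n = -4*(-⅕) - 5*⅓ = ⅘ - 5/3 = -13/15 ≈ -0.86667)
C(S) = -188/45 (C(S) = -4*(4 - 13/15)/3 = -4*47/(3*15) = -⅙*376/15 = -188/45)
-158735 - C(-346) = -158735 - 1*(-188/45) = -158735 + 188/45 = -7142887/45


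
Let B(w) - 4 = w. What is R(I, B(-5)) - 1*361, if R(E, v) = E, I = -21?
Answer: -382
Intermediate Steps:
B(w) = 4 + w
R(I, B(-5)) - 1*361 = -21 - 1*361 = -21 - 361 = -382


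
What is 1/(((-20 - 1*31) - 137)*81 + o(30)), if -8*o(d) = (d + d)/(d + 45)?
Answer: -10/152281 ≈ -6.5668e-5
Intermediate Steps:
o(d) = -d/(4*(45 + d)) (o(d) = -(d + d)/(8*(d + 45)) = -2*d/(8*(45 + d)) = -d/(4*(45 + d)))
1/(((-20 - 1*31) - 137)*81 + o(30)) = 1/(((-20 - 1*31) - 137)*81 - 1*30/(180 + 4*30)) = 1/(((-20 - 31) - 137)*81 - 1*30/(180 + 120)) = 1/((-51 - 137)*81 - 1*30/300) = 1/(-188*81 - 1*30*1/300) = 1/(-15228 - ⅒) = 1/(-152281/10) = -10/152281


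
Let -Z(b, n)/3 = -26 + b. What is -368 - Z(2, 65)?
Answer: -440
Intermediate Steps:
Z(b, n) = 78 - 3*b (Z(b, n) = -3*(-26 + b) = 78 - 3*b)
-368 - Z(2, 65) = -368 - (78 - 3*2) = -368 - (78 - 6) = -368 - 1*72 = -368 - 72 = -440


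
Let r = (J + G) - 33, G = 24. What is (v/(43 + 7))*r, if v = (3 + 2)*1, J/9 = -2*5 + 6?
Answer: -9/2 ≈ -4.5000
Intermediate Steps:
J = -36 (J = 9*(-2*5 + 6) = 9*(-10 + 6) = 9*(-4) = -36)
r = -45 (r = (-36 + 24) - 33 = -12 - 33 = -45)
v = 5 (v = 5*1 = 5)
(v/(43 + 7))*r = (5/(43 + 7))*(-45) = (5/50)*(-45) = ((1/50)*5)*(-45) = (1/10)*(-45) = -9/2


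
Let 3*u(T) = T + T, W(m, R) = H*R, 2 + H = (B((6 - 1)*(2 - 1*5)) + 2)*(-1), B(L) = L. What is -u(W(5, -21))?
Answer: 154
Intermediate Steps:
H = 11 (H = -2 + ((6 - 1)*(2 - 1*5) + 2)*(-1) = -2 + (5*(2 - 5) + 2)*(-1) = -2 + (5*(-3) + 2)*(-1) = -2 + (-15 + 2)*(-1) = -2 - 13*(-1) = -2 + 13 = 11)
W(m, R) = 11*R
u(T) = 2*T/3 (u(T) = (T + T)/3 = (2*T)/3 = 2*T/3)
-u(W(5, -21)) = -2*11*(-21)/3 = -2*(-231)/3 = -1*(-154) = 154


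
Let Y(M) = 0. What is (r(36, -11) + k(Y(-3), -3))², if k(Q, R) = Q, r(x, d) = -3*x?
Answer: 11664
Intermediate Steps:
(r(36, -11) + k(Y(-3), -3))² = (-3*36 + 0)² = (-108 + 0)² = (-108)² = 11664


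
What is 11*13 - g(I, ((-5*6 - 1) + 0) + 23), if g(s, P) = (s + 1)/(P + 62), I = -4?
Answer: 2575/18 ≈ 143.06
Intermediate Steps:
g(s, P) = (1 + s)/(62 + P)
11*13 - g(I, ((-5*6 - 1) + 0) + 23) = 11*13 - (1 - 4)/(62 + (((-5*6 - 1) + 0) + 23)) = 143 - (-3)/(62 + (((-30 - 1) + 0) + 23)) = 143 - (-3)/(62 + ((-31 + 0) + 23)) = 143 - (-3)/(62 + (-31 + 23)) = 143 - (-3)/(62 - 8) = 143 - (-3)/54 = 143 - 1*(-1/18) = 143 + 1/18 = 2575/18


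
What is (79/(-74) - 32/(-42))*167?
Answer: -79325/1554 ≈ -51.046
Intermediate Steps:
(79/(-74) - 32/(-42))*167 = (79*(-1/74) - 32*(-1/42))*167 = (-79/74 + 16/21)*167 = -475/1554*167 = -79325/1554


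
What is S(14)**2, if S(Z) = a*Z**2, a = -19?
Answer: 13868176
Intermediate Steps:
S(Z) = -19*Z**2
S(14)**2 = (-19*14**2)**2 = (-19*196)**2 = (-3724)**2 = 13868176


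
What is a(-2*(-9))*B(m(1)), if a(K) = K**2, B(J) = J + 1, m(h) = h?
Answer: 648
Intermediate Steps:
B(J) = 1 + J
a(-2*(-9))*B(m(1)) = (-2*(-9))**2*(1 + 1) = 18**2*2 = 324*2 = 648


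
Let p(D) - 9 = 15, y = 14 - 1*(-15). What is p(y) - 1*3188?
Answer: -3164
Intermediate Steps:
y = 29 (y = 14 + 15 = 29)
p(D) = 24 (p(D) = 9 + 15 = 24)
p(y) - 1*3188 = 24 - 1*3188 = 24 - 3188 = -3164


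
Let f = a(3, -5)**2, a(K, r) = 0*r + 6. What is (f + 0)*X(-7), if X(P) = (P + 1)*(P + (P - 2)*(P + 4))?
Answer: -4320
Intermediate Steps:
a(K, r) = 6 (a(K, r) = 0 + 6 = 6)
X(P) = (1 + P)*(P + (-2 + P)*(4 + P))
f = 36 (f = 6**2 = 36)
(f + 0)*X(-7) = (36 + 0)*(-8 + (-7)**3 - 5*(-7) + 4*(-7)**2) = 36*(-8 - 343 + 35 + 4*49) = 36*(-8 - 343 + 35 + 196) = 36*(-120) = -4320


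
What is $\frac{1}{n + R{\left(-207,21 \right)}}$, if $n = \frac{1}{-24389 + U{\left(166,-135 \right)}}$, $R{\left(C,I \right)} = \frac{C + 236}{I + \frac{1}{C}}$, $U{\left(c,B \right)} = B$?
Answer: $\frac{53290652}{73606613} \approx 0.72399$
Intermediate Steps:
$R{\left(C,I \right)} = \frac{236 + C}{I + \frac{1}{C}}$
$n = - \frac{1}{24524}$ ($n = \frac{1}{-24389 - 135} = \frac{1}{-24524} = - \frac{1}{24524} \approx -4.0776 \cdot 10^{-5}$)
$\frac{1}{n + R{\left(-207,21 \right)}} = \frac{1}{- \frac{1}{24524} - \frac{207 \left(236 - 207\right)}{1 - 4347}} = \frac{1}{- \frac{1}{24524} - 207 \frac{1}{1 - 4347} \cdot 29} = \frac{1}{- \frac{1}{24524} - 207 \frac{1}{-4346} \cdot 29} = \frac{1}{- \frac{1}{24524} - \left(- \frac{207}{4346}\right) 29} = \frac{1}{- \frac{1}{24524} + \frac{6003}{4346}} = \frac{1}{\frac{73606613}{53290652}} = \frac{53290652}{73606613}$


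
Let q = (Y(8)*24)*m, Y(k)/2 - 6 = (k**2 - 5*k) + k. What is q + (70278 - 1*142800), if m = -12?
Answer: -94410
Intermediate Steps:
Y(k) = 12 - 8*k + 2*k**2 (Y(k) = 12 + 2*((k**2 - 5*k) + k) = 12 + 2*(k**2 - 4*k) = 12 + (-8*k + 2*k**2) = 12 - 8*k + 2*k**2)
q = -21888 (q = ((12 - 8*8 + 2*8**2)*24)*(-12) = ((12 - 64 + 2*64)*24)*(-12) = ((12 - 64 + 128)*24)*(-12) = (76*24)*(-12) = 1824*(-12) = -21888)
q + (70278 - 1*142800) = -21888 + (70278 - 1*142800) = -21888 + (70278 - 142800) = -21888 - 72522 = -94410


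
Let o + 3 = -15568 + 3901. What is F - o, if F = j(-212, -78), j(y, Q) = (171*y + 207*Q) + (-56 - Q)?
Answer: -40706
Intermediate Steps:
o = -11670 (o = -3 + (-15568 + 3901) = -3 - 11667 = -11670)
j(y, Q) = -56 + 171*y + 206*Q
F = -52376 (F = -56 + 171*(-212) + 206*(-78) = -56 - 36252 - 16068 = -52376)
F - o = -52376 - 1*(-11670) = -52376 + 11670 = -40706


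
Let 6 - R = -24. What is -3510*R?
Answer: -105300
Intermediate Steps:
R = 30 (R = 6 - 1*(-24) = 6 + 24 = 30)
-3510*R = -3510*30 = -105300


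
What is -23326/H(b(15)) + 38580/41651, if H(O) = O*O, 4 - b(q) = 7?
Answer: -971204006/374859 ≈ -2590.9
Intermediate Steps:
b(q) = -3 (b(q) = 4 - 1*7 = 4 - 7 = -3)
H(O) = O**2
-23326/H(b(15)) + 38580/41651 = -23326/((-3)**2) + 38580/41651 = -23326/9 + 38580*(1/41651) = -23326*1/9 + 38580/41651 = -23326/9 + 38580/41651 = -971204006/374859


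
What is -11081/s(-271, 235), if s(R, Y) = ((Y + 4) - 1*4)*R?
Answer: 11081/63685 ≈ 0.17400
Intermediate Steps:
s(R, Y) = R*Y (s(R, Y) = ((4 + Y) - 4)*R = Y*R = R*Y)
-11081/s(-271, 235) = -11081/((-271*235)) = -11081/(-63685) = -11081*(-1/63685) = 11081/63685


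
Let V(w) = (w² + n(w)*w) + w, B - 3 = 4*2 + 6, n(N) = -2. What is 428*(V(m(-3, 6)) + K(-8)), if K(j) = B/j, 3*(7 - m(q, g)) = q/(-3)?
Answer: 274669/18 ≈ 15259.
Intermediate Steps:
m(q, g) = 7 + q/9 (m(q, g) = 7 - q/(3*(-3)) = 7 - q*(-1)/(3*3) = 7 - (-1)*q/9 = 7 + q/9)
B = 17 (B = 3 + (4*2 + 6) = 3 + (8 + 6) = 3 + 14 = 17)
V(w) = w² - w (V(w) = (w² - 2*w) + w = w² - w)
K(j) = 17/j
428*(V(m(-3, 6)) + K(-8)) = 428*((7 + (⅑)*(-3))*(-1 + (7 + (⅑)*(-3))) + 17/(-8)) = 428*((7 - ⅓)*(-1 + (7 - ⅓)) + 17*(-⅛)) = 428*(20*(-1 + 20/3)/3 - 17/8) = 428*((20/3)*(17/3) - 17/8) = 428*(340/9 - 17/8) = 428*(2567/72) = 274669/18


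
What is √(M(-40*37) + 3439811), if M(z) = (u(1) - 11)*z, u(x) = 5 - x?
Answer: √3450171 ≈ 1857.5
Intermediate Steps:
M(z) = -7*z (M(z) = ((5 - 1*1) - 11)*z = ((5 - 1) - 11)*z = (4 - 11)*z = -7*z)
√(M(-40*37) + 3439811) = √(-(-280)*37 + 3439811) = √(-7*(-1480) + 3439811) = √(10360 + 3439811) = √3450171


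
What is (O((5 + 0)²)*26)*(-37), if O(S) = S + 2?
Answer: -25974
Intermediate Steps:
O(S) = 2 + S
(O((5 + 0)²)*26)*(-37) = ((2 + (5 + 0)²)*26)*(-37) = ((2 + 5²)*26)*(-37) = ((2 + 25)*26)*(-37) = (27*26)*(-37) = 702*(-37) = -25974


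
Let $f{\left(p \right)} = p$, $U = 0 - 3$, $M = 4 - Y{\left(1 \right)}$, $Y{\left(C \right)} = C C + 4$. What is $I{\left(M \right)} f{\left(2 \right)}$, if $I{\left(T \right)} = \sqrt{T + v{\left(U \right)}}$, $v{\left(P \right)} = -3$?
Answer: $4 i \approx 4.0 i$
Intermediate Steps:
$Y{\left(C \right)} = 4 + C^{2}$ ($Y{\left(C \right)} = C^{2} + 4 = 4 + C^{2}$)
$M = -1$ ($M = 4 - \left(4 + 1^{2}\right) = 4 - \left(4 + 1\right) = 4 - 5 = -1$)
$U = -3$
$I{\left(T \right)} = \sqrt{-3 + T}$ ($I{\left(T \right)} = \sqrt{T - 3} = \sqrt{-3 + T}$)
$I{\left(M \right)} f{\left(2 \right)} = \sqrt{-3 - 1} \cdot 2 = \sqrt{-4} \cdot 2 = 2 i 2 = 4 i$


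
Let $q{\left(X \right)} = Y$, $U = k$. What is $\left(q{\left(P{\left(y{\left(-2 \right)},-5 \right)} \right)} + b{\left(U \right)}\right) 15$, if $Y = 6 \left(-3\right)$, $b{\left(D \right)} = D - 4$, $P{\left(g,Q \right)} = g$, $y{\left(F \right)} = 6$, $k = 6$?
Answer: $-240$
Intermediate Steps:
$U = 6$
$b{\left(D \right)} = -4 + D$
$Y = -18$
$q{\left(X \right)} = -18$
$\left(q{\left(P{\left(y{\left(-2 \right)},-5 \right)} \right)} + b{\left(U \right)}\right) 15 = \left(-18 + \left(-4 + 6\right)\right) 15 = \left(-18 + 2\right) 15 = \left(-16\right) 15 = -240$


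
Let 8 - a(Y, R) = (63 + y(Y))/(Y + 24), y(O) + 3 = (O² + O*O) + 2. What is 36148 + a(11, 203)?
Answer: 1265156/35 ≈ 36147.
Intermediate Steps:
y(O) = -1 + 2*O² (y(O) = -3 + ((O² + O*O) + 2) = -3 + ((O² + O²) + 2) = -3 + (2*O² + 2) = -3 + (2 + 2*O²) = -1 + 2*O²)
a(Y, R) = 8 - (62 + 2*Y²)/(24 + Y) (a(Y, R) = 8 - (63 + (-1 + 2*Y²))/(Y + 24) = 8 - (62 + 2*Y²)/(24 + Y))
36148 + a(11, 203) = 36148 + 2*(65 - 1*11² + 4*11)/(24 + 11) = 36148 + 2*(65 - 1*121 + 44)/35 = 36148 + 2*(1/35)*(65 - 121 + 44) = 36148 + 2*(1/35)*(-12) = 36148 - 24/35 = 1265156/35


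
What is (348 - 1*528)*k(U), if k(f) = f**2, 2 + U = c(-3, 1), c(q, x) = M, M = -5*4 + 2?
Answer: -72000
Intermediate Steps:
M = -18 (M = -20 + 2 = -18)
c(q, x) = -18
U = -20 (U = -2 - 18 = -20)
(348 - 1*528)*k(U) = (348 - 1*528)*(-20)**2 = (348 - 528)*400 = -180*400 = -72000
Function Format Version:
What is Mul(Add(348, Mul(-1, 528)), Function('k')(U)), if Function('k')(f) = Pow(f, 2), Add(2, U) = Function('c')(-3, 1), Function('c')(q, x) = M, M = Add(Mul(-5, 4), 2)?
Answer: -72000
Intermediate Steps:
M = -18 (M = Add(-20, 2) = -18)
Function('c')(q, x) = -18
U = -20 (U = Add(-2, -18) = -20)
Mul(Add(348, Mul(-1, 528)), Function('k')(U)) = Mul(Add(348, Mul(-1, 528)), Pow(-20, 2)) = Mul(Add(348, -528), 400) = Mul(-180, 400) = -72000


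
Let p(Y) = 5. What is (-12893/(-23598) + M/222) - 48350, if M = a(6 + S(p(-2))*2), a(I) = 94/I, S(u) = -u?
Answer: -84430514969/1746252 ≈ -48350.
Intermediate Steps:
M = -47/2 (M = 94/(6 - 1*5*2) = 94/(6 - 5*2) = 94/(6 - 10) = 94/(-4) = 94*(-¼) = -47/2 ≈ -23.500)
(-12893/(-23598) + M/222) - 48350 = (-12893/(-23598) - 47/2/222) - 48350 = (-12893*(-1/23598) - 47/2*1/222) - 48350 = (12893/23598 - 47/444) - 48350 = 769231/1746252 - 48350 = -84430514969/1746252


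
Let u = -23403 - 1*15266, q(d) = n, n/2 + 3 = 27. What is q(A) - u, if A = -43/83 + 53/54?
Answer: 38717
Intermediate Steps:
n = 48 (n = -6 + 2*27 = -6 + 54 = 48)
A = 2077/4482 (A = -43*1/83 + 53*(1/54) = -43/83 + 53/54 = 2077/4482 ≈ 0.46341)
q(d) = 48
u = -38669 (u = -23403 - 15266 = -38669)
q(A) - u = 48 - 1*(-38669) = 48 + 38669 = 38717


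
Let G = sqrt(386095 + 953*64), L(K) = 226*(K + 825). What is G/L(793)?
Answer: sqrt(447087)/365668 ≈ 0.0018286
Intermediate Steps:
L(K) = 186450 + 226*K (L(K) = 226*(825 + K) = 186450 + 226*K)
G = sqrt(447087) (G = sqrt(386095 + 60992) = sqrt(447087) ≈ 668.65)
G/L(793) = sqrt(447087)/(186450 + 226*793) = sqrt(447087)/(186450 + 179218) = sqrt(447087)/365668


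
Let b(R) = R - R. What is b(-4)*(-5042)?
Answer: 0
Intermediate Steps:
b(R) = 0
b(-4)*(-5042) = 0*(-5042) = 0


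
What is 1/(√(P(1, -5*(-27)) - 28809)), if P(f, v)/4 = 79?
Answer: -I*√28493/28493 ≈ -0.0059242*I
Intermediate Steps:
P(f, v) = 316 (P(f, v) = 4*79 = 316)
1/(√(P(1, -5*(-27)) - 28809)) = 1/(√(316 - 28809)) = 1/(√(-28493)) = 1/(I*√28493) = -I*√28493/28493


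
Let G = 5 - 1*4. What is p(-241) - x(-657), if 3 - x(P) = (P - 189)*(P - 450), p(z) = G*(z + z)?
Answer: 936037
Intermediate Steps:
G = 1 (G = 5 - 4 = 1)
p(z) = 2*z (p(z) = 1*(z + z) = 1*(2*z) = 2*z)
x(P) = 3 - (-450 + P)*(-189 + P) (x(P) = 3 - (P - 189)*(P - 450) = 3 - (-189 + P)*(-450 + P) = 3 - (-450 + P)*(-189 + P))
p(-241) - x(-657) = 2*(-241) - (-85047 - 1*(-657)**2 + 639*(-657)) = -482 - (-85047 - 1*431649 - 419823) = -482 - (-85047 - 431649 - 419823) = -482 - 1*(-936519) = -482 + 936519 = 936037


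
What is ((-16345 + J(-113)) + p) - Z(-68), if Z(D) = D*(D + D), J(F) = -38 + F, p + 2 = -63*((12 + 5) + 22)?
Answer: -28203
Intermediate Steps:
p = -2459 (p = -2 - 63*((12 + 5) + 22) = -2 - 63*(17 + 22) = -2 - 63*39 = -2 - 2457 = -2459)
Z(D) = 2*D² (Z(D) = D*(2*D) = 2*D²)
((-16345 + J(-113)) + p) - Z(-68) = ((-16345 + (-38 - 113)) - 2459) - 2*(-68)² = ((-16345 - 151) - 2459) - 2*4624 = (-16496 - 2459) - 1*9248 = -18955 - 9248 = -28203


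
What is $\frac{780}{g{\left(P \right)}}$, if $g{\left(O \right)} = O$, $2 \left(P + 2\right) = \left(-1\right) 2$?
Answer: $-260$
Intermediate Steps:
$P = -3$ ($P = -2 + \frac{\left(-1\right) 2}{2} = -2 + \frac{1}{2} \left(-2\right) = -2 - 1 = -3$)
$\frac{780}{g{\left(P \right)}} = \frac{780}{-3} = 780 \left(- \frac{1}{3}\right) = -260$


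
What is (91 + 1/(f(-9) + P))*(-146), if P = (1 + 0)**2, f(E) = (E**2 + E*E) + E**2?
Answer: -1620965/122 ≈ -13287.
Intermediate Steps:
f(E) = 3*E**2 (f(E) = (E**2 + E**2) + E**2 = 2*E**2 + E**2 = 3*E**2)
P = 1 (P = 1**2 = 1)
(91 + 1/(f(-9) + P))*(-146) = (91 + 1/(3*(-9)**2 + 1))*(-146) = (91 + 1/(3*81 + 1))*(-146) = (91 + 1/(243 + 1))*(-146) = (91 + 1/244)*(-146) = (22205/244)*(-146) = -1620965/122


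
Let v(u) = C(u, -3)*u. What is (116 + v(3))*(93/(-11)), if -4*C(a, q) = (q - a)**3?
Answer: -25854/11 ≈ -2350.4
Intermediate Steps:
C(a, q) = -(q - a)**3/4
v(u) = u*(3 + u)**3/4 (v(u) = ((u - 1*(-3))**3/4)*u = ((u + 3)**3/4)*u = ((3 + u)**3/4)*u = u*(3 + u)**3/4)
(116 + v(3))*(93/(-11)) = (116 + (1/4)*3*(3 + 3)**3)*(93/(-11)) = (116 + (1/4)*3*6**3)*(93*(-1/11)) = (116 + (1/4)*3*216)*(-93/11) = (116 + 162)*(-93/11) = 278*(-93/11) = -25854/11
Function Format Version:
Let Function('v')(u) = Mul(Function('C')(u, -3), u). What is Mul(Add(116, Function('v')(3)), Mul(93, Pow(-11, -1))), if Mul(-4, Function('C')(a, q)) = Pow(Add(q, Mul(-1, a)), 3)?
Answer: Rational(-25854, 11) ≈ -2350.4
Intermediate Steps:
Function('C')(a, q) = Mul(Rational(-1, 4), Pow(Add(q, Mul(-1, a)), 3))
Function('v')(u) = Mul(Rational(1, 4), u, Pow(Add(3, u), 3)) (Function('v')(u) = Mul(Mul(Rational(1, 4), Pow(Add(u, Mul(-1, -3)), 3)), u) = Mul(Mul(Rational(1, 4), Pow(Add(u, 3), 3)), u) = Mul(Mul(Rational(1, 4), Pow(Add(3, u), 3)), u) = Mul(Rational(1, 4), u, Pow(Add(3, u), 3)))
Mul(Add(116, Function('v')(3)), Mul(93, Pow(-11, -1))) = Mul(Add(116, Mul(Rational(1, 4), 3, Pow(Add(3, 3), 3))), Mul(93, Pow(-11, -1))) = Mul(Add(116, Mul(Rational(1, 4), 3, Pow(6, 3))), Mul(93, Rational(-1, 11))) = Mul(Add(116, Mul(Rational(1, 4), 3, 216)), Rational(-93, 11)) = Mul(Add(116, 162), Rational(-93, 11)) = Mul(278, Rational(-93, 11)) = Rational(-25854, 11)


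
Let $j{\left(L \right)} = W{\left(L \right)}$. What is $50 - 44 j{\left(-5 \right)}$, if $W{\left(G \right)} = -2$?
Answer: $138$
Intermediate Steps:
$j{\left(L \right)} = -2$
$50 - 44 j{\left(-5 \right)} = 50 - -88 = 50 + 88 = 138$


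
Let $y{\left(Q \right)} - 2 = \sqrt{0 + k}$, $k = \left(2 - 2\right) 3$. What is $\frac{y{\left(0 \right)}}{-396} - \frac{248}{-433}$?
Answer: $\frac{48671}{85734} \approx 0.5677$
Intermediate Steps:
$k = 0$ ($k = 0 \cdot 3 = 0$)
$y{\left(Q \right)} = 2$ ($y{\left(Q \right)} = 2 + \sqrt{0 + 0} = 2 + \sqrt{0} = 2 + 0 = 2$)
$\frac{y{\left(0 \right)}}{-396} - \frac{248}{-433} = \frac{2}{-396} - \frac{248}{-433} = 2 \left(- \frac{1}{396}\right) - - \frac{248}{433} = - \frac{1}{198} + \frac{248}{433} = \frac{48671}{85734}$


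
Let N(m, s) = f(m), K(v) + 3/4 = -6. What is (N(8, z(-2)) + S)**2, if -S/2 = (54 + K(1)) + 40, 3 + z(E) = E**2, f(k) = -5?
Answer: 128881/4 ≈ 32220.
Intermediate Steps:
K(v) = -27/4 (K(v) = -3/4 - 6 = -27/4)
z(E) = -3 + E**2
N(m, s) = -5
S = -349/2 (S = -2*((54 - 27/4) + 40) = -2*(189/4 + 40) = -2*349/4 = -349/2 ≈ -174.50)
(N(8, z(-2)) + S)**2 = (-5 - 349/2)**2 = (-359/2)**2 = 128881/4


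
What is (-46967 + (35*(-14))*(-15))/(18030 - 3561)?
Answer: -39617/14469 ≈ -2.7381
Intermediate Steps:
(-46967 + (35*(-14))*(-15))/(18030 - 3561) = (-46967 - 490*(-15))/14469 = (-46967 + 7350)*(1/14469) = -39617*1/14469 = -39617/14469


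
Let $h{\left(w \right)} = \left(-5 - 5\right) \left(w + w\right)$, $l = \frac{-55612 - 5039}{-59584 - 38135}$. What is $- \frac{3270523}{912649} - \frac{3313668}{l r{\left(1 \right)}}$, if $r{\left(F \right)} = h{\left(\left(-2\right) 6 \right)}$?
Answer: $- \frac{8210304137828723}{369020496660} \approx -22249.0$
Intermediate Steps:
$l = \frac{20217}{32573}$ ($l = - \frac{60651}{-97719} = \left(-60651\right) \left(- \frac{1}{97719}\right) = \frac{20217}{32573} \approx 0.62067$)
$h{\left(w \right)} = - 20 w$ ($h{\left(w \right)} = - 10 \cdot 2 w = - 20 w$)
$r{\left(F \right)} = 240$ ($r{\left(F \right)} = - 20 \left(\left(-2\right) 6\right) = \left(-20\right) \left(-12\right) = 240$)
$- \frac{3270523}{912649} - \frac{3313668}{l r{\left(1 \right)}} = - \frac{3270523}{912649} - \frac{3313668}{\frac{20217}{32573} \cdot 240} = \left(-3270523\right) \frac{1}{912649} - \frac{3313668}{\frac{4852080}{32573}} = - \frac{3270523}{912649} - \frac{8994675647}{404340} = - \frac{8210304137828723}{369020496660}$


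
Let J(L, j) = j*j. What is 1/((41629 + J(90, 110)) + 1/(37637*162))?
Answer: 6097194/327596136427 ≈ 1.8612e-5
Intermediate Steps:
J(L, j) = j**2
1/((41629 + J(90, 110)) + 1/(37637*162)) = 1/((41629 + 110**2) + 1/(37637*162)) = 1/((41629 + 12100) + (1/37637)*(1/162)) = 1/(53729 + 1/6097194) = 1/(327596136427/6097194) = 6097194/327596136427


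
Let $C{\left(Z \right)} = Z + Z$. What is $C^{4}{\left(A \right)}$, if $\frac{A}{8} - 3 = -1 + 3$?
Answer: $40960000$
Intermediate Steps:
$A = 40$ ($A = 24 + 8 \left(-1 + 3\right) = 24 + 8 \cdot 2 = 24 + 16 = 40$)
$C{\left(Z \right)} = 2 Z$
$C^{4}{\left(A \right)} = \left(2 \cdot 40\right)^{4} = 80^{4} = 40960000$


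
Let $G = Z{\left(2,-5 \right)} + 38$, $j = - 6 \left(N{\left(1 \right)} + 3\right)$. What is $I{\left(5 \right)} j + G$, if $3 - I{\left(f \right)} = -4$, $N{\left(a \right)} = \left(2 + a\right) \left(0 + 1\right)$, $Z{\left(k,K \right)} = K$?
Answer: $-219$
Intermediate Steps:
$N{\left(a \right)} = 2 + a$ ($N{\left(a \right)} = \left(2 + a\right) 1 = 2 + a$)
$j = -36$ ($j = - 6 \left(\left(2 + 1\right) + 3\right) = - 6 \left(3 + 3\right) = \left(-6\right) 6 = -36$)
$I{\left(f \right)} = 7$ ($I{\left(f \right)} = 3 - -4 = 3 + 4 = 7$)
$G = 33$ ($G = -5 + 38 = 33$)
$I{\left(5 \right)} j + G = 7 \left(-36\right) + 33 = -252 + 33 = -219$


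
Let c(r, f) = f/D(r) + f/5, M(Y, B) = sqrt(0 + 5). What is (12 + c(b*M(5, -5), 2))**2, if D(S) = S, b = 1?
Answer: 3864/25 + 248*sqrt(5)/25 ≈ 176.74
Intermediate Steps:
M(Y, B) = sqrt(5)
c(r, f) = f/5 + f/r (c(r, f) = f/r + f/5 = f/5 + f/r)
(12 + c(b*M(5, -5), 2))**2 = (12 + ((1/5)*2 + 2/((1*sqrt(5)))))**2 = (12 + (2/5 + 2/(sqrt(5))))**2 = (12 + (2/5 + 2*(sqrt(5)/5)))**2 = (12 + (2/5 + 2*sqrt(5)/5))**2 = (62/5 + 2*sqrt(5)/5)**2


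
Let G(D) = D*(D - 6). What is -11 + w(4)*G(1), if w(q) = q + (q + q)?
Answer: -71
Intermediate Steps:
G(D) = D*(-6 + D)
w(q) = 3*q (w(q) = q + 2*q = 3*q)
-11 + w(4)*G(1) = -11 + (3*4)*(1*(-6 + 1)) = -11 + 12*(1*(-5)) = -11 + 12*(-5) = -11 - 60 = -71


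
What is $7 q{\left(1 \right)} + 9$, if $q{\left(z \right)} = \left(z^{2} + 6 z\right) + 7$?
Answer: $107$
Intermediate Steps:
$q{\left(z \right)} = 7 + z^{2} + 6 z$
$7 q{\left(1 \right)} + 9 = 7 \left(7 + 1^{2} + 6 \cdot 1\right) + 9 = 7 \left(7 + 1 + 6\right) + 9 = 7 \cdot 14 + 9 = 98 + 9 = 107$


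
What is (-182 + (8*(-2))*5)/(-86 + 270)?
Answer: -131/92 ≈ -1.4239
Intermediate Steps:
(-182 + (8*(-2))*5)/(-86 + 270) = (-182 - 16*5)/184 = (-182 - 80)*(1/184) = -262*1/184 = -131/92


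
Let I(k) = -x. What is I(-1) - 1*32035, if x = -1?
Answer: -32034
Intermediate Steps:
I(k) = 1 (I(k) = -1*(-1) = 1)
I(-1) - 1*32035 = 1 - 1*32035 = 1 - 32035 = -32034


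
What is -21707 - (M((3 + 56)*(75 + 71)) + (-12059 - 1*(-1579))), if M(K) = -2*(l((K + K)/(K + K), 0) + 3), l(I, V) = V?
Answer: -11221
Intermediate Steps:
M(K) = -6 (M(K) = -2*(0 + 3) = -2*3 = -6)
-21707 - (M((3 + 56)*(75 + 71)) + (-12059 - 1*(-1579))) = -21707 - (-6 + (-12059 - 1*(-1579))) = -21707 - (-6 + (-12059 + 1579)) = -21707 - (-6 - 10480) = -21707 - 1*(-10486) = -21707 + 10486 = -11221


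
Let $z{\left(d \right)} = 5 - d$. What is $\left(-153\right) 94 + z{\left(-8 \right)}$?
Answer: $-14369$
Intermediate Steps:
$\left(-153\right) 94 + z{\left(-8 \right)} = \left(-153\right) 94 + \left(5 - -8\right) = -14382 + \left(5 + 8\right) = -14382 + 13 = -14369$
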